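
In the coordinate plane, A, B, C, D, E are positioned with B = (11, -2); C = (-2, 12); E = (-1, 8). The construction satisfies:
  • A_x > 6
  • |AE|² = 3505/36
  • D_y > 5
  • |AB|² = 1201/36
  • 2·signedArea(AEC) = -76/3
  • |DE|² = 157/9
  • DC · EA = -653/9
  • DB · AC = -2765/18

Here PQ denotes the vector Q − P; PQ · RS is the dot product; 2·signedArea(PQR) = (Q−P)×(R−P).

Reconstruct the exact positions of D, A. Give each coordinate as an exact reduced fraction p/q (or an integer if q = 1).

A = (41/6, 2)
D = (8/3, 6)

1. A_x = 41/6  [line -4·x + -1·y + 88/3 = 0 ∩ |AE|² = 3505/36]
2. A_y = 2  [line -4·x + -1·y + 88/3 = 0 ∩ |AE|² = 3505/36]
   → A = (41/6, 2)
3. D_x = 8/3  [DB · AC = -2765/18 ∩ DC · EA = -653/9]
4. D_y = 6  [DB · AC = -2765/18 ∩ DC · EA = -653/9]
   → D = (8/3, 6)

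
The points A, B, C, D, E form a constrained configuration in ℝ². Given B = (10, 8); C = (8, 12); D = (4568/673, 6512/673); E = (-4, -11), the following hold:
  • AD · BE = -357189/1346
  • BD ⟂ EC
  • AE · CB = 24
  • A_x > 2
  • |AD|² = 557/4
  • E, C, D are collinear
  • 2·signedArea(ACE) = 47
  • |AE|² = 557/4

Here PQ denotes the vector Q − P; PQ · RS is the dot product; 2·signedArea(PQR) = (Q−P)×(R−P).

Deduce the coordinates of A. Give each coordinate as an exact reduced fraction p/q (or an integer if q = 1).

1. A_x = 3  [AE · CB = 24 ∩ AD · BE = -357189/1346]
2. A_y = -3/2  [AE · CB = 24 ∩ AD · BE = -357189/1346]
   → A = (3, -3/2)

A = (3, -3/2)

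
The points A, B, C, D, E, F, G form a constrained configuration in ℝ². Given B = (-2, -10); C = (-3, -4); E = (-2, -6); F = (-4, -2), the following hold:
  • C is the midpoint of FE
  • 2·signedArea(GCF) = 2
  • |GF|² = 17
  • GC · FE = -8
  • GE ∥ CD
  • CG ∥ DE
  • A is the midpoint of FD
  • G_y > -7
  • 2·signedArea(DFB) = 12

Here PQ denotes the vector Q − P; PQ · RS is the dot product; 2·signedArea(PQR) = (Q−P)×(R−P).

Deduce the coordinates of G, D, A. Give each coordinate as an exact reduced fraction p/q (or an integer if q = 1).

A = (-3, -3)
D = (-2, -4)
G = (-3, -6)

1. G_x = -3  [2·signedArea(GCF) = 2 ∩ GC · FE = -8]
2. G_y = -6  [2·signedArea(GCF) = 2 ∩ GC · FE = -8]
   → G = (-3, -6)
3. D_x = -2  [CG ∥ DE ∩ GE ∥ CD]
4. D_y = -4  [CG ∥ DE ∩ GE ∥ CD]
   → D = (-2, -4)
5. A_x = -3  [A is the midpoint of FD]
6. A_y = -3  [A is the midpoint of FD]
   → A = (-3, -3)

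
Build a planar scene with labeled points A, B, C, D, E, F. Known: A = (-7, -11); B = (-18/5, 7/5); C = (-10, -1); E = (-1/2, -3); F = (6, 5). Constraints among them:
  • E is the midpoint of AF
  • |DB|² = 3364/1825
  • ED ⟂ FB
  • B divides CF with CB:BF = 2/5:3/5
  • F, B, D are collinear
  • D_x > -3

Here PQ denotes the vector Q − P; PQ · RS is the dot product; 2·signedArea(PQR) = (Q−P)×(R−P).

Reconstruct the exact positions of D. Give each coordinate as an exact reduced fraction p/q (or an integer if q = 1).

D = (-170/73, 137/73)

1. D_x = -170/73  [F, B, D are collinear ∩ ED ⟂ FB]
2. D_y = 137/73  [F, B, D are collinear ∩ ED ⟂ FB]
   → D = (-170/73, 137/73)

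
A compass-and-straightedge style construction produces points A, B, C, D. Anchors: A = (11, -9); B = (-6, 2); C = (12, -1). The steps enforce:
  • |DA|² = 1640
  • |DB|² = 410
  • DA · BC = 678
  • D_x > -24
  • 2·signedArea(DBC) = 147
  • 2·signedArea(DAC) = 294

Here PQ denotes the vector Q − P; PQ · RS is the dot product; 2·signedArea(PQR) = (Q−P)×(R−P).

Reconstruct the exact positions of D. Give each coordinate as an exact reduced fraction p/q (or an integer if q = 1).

D = (-23, 13)

1. D_x = -23  [2·signedArea(DBC) = 147 ∩ 2·signedArea(DAC) = 294]
2. D_y = 13  [2·signedArea(DBC) = 147 ∩ 2·signedArea(DAC) = 294]
   → D = (-23, 13)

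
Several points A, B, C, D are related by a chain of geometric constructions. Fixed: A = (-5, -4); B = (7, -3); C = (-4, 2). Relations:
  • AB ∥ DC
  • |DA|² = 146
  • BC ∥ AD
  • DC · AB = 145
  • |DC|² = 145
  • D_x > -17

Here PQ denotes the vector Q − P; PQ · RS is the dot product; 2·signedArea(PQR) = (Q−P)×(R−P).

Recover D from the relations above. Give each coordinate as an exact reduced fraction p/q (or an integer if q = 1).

D = (-16, 1)

1. D_x = -16  [AB ∥ DC ∩ BC ∥ AD]
2. D_y = 1  [AB ∥ DC ∩ BC ∥ AD]
   → D = (-16, 1)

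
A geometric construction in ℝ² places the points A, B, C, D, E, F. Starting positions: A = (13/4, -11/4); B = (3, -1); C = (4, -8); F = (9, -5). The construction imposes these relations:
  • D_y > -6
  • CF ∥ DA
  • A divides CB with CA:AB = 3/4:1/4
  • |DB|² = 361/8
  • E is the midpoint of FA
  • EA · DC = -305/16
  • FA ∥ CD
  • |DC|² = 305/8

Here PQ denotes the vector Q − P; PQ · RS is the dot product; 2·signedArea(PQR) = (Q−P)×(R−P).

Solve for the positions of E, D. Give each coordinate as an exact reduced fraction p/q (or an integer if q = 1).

D = (-7/4, -23/4)
E = (49/8, -31/8)

1. E_x = 49/8  [E is the midpoint of FA]
2. E_y = -31/8  [E is the midpoint of FA]
   → E = (49/8, -31/8)
3. D_x = -7/4  [CF ∥ DA ∩ FA ∥ CD]
4. D_y = -23/4  [CF ∥ DA ∩ FA ∥ CD]
   → D = (-7/4, -23/4)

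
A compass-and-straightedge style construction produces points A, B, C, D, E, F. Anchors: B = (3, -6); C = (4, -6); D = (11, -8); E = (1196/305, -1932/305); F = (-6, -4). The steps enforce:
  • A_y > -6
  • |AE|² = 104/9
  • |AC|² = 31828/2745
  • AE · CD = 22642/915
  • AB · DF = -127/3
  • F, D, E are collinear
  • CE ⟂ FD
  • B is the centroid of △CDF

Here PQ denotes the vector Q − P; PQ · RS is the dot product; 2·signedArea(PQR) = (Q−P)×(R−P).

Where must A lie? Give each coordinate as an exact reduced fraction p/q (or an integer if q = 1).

1. A_x = 586/915  [AE · CD = 22642/915 ∩ AB · DF = -127/3]
2. A_y = -4982/915  [AE · CD = 22642/915 ∩ AB · DF = -127/3]
   → A = (586/915, -4982/915)

A = (586/915, -4982/915)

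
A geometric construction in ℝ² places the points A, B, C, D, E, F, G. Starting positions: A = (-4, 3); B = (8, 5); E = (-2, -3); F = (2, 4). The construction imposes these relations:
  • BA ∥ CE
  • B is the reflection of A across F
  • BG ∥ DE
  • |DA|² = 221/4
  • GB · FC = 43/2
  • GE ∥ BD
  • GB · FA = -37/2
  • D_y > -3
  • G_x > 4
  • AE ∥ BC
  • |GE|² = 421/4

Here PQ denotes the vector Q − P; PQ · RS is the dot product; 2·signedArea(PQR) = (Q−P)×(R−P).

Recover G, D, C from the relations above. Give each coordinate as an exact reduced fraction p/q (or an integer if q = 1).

C = (10, -1)
D = (1, -5/2)
G = (5, 9/2)

1. C_x = 10  [BA ∥ CE ∩ AE ∥ BC]
2. C_y = -1  [BA ∥ CE ∩ AE ∥ BC]
   → C = (10, -1)
3. G_x = 5  [GB · FC = 43/2 ∩ GB · FA = -37/2]
4. G_y = 9/2  [GB · FC = 43/2 ∩ GB · FA = -37/2]
   → G = (5, 9/2)
5. D_x = 1  [BG ∥ DE ∩ GE ∥ BD]
6. D_y = -5/2  [BG ∥ DE ∩ GE ∥ BD]
   → D = (1, -5/2)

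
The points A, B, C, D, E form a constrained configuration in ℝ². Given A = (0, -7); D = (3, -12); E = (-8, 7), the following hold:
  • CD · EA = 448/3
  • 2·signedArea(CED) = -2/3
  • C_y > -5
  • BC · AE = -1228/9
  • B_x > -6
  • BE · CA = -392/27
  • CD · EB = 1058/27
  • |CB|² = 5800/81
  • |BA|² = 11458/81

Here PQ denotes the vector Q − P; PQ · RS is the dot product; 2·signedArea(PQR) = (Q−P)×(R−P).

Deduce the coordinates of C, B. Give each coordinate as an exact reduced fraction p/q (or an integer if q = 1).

B = (-53/9, 10/3)
C = (-5/3, -4)

1. C_x = -5/3  [2·signedArea(CED) = -2/3 ∩ CD · EA = 448/3]
2. C_y = -4  [2·signedArea(CED) = -2/3 ∩ CD · EA = 448/3]
   → C = (-5/3, -4)
3. B_x = -53/9  [CD · EB = 1058/27 ∩ BE · CA = -392/27]
4. B_y = 10/3  [CD · EB = 1058/27 ∩ BE · CA = -392/27]
   → B = (-53/9, 10/3)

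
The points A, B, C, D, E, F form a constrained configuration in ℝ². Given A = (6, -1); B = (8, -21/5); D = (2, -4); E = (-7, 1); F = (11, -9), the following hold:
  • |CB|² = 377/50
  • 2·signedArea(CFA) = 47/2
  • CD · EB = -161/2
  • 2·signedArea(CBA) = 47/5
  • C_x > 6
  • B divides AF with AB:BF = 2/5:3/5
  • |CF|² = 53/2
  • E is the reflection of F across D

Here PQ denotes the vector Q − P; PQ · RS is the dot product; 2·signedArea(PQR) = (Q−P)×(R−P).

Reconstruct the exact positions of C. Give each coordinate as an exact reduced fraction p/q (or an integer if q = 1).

1. C_x = 13/2  [2·signedArea(CFA) = 47/2 ∩ CD · EB = -161/2]
2. C_y = -13/2  [2·signedArea(CFA) = 47/2 ∩ CD · EB = -161/2]
   → C = (13/2, -13/2)

C = (13/2, -13/2)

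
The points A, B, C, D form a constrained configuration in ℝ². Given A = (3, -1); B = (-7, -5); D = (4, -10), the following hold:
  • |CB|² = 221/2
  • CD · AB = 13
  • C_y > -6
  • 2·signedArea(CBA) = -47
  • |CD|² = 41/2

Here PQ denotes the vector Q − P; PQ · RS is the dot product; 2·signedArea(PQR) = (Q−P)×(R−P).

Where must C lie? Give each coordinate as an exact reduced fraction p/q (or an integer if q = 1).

C = (7/2, -11/2)

1. C_x = 7/2  [CD · AB = 13 ∩ 2·signedArea(CBA) = -47]
2. C_y = -11/2  [CD · AB = 13 ∩ 2·signedArea(CBA) = -47]
   → C = (7/2, -11/2)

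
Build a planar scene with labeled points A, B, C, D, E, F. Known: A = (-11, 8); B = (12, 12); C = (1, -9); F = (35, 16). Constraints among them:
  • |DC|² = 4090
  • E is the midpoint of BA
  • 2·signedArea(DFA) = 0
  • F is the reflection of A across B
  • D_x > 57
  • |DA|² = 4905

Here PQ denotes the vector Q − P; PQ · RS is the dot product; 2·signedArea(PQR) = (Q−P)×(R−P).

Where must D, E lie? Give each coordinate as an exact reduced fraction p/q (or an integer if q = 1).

1. D_x = 58  [line 8·x + -46·y + 456 = 0 ∩ |DA|² = 4905]
2. D_y = 20  [line 8·x + -46·y + 456 = 0 ∩ |DA|² = 4905]
   → D = (58, 20)
3. E_x = 1/2  [E is the midpoint of BA]
4. E_y = 10  [E is the midpoint of BA]
   → E = (1/2, 10)

D = (58, 20)
E = (1/2, 10)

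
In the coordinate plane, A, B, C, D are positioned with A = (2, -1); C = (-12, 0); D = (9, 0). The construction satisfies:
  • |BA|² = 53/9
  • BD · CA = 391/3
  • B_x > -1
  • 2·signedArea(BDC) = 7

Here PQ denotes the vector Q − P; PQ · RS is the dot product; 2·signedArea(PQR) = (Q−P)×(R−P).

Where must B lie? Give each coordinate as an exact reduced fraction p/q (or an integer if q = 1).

1. B_x = -1/3  [2·signedArea(BDC) = 7 ∩ BD · CA = 391/3]
2. B_y = -1/3  [2·signedArea(BDC) = 7 ∩ BD · CA = 391/3]
   → B = (-1/3, -1/3)

B = (-1/3, -1/3)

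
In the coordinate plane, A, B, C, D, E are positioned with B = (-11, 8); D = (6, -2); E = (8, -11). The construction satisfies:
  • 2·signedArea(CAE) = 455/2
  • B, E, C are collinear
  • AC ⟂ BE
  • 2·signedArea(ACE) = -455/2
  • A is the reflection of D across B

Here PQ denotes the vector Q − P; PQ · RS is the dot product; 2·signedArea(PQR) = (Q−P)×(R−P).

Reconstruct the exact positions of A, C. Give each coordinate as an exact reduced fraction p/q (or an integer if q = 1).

1. A_x = -28  [A is the reflection of D across B]
2. A_y = 18  [A is the reflection of D across B]
   → A = (-28, 18)
3. C_x = -49/2  [B, E, C are collinear ∩ AC ⟂ BE]
4. C_y = 43/2  [B, E, C are collinear ∩ AC ⟂ BE]
   → C = (-49/2, 43/2)

A = (-28, 18)
C = (-49/2, 43/2)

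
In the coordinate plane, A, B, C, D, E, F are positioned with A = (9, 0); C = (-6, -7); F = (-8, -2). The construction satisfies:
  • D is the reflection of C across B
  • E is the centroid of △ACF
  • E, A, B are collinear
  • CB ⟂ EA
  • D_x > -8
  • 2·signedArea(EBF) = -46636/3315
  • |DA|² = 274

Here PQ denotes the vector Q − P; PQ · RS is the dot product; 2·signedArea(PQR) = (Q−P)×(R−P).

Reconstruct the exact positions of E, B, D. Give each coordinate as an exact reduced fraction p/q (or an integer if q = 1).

1. E_x = -5/3  [E is the centroid of △ACF]
2. E_y = -3  [E is the centroid of △ACF]
   → E = (-5/3, -3)
3. B_x = -7431/1105  [E, A, B are collinear ∩ CB ⟂ EA]
4. B_y = -4887/1105  [E, A, B are collinear ∩ CB ⟂ EA]
   → B = (-7431/1105, -4887/1105)
5. D_x = -8232/1105  [D is the reflection of C across B]
6. D_y = -2039/1105  [D is the reflection of C across B]
   → D = (-8232/1105, -2039/1105)

B = (-7431/1105, -4887/1105)
D = (-8232/1105, -2039/1105)
E = (-5/3, -3)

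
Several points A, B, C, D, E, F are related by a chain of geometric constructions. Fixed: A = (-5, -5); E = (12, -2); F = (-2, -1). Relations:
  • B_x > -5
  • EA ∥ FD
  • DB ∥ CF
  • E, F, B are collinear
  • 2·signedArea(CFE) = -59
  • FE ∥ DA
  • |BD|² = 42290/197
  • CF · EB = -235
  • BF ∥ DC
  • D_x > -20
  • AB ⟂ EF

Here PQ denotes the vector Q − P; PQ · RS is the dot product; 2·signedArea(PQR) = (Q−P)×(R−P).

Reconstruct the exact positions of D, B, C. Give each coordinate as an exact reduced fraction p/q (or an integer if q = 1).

B = (-926/197, -159/197)
C = (-3211/197, -826/197)
D = (-19, -4)

1. D_x = -19  [FE ∥ DA ∩ EA ∥ FD]
2. D_y = -4  [FE ∥ DA ∩ EA ∥ FD]
   → D = (-19, -4)
3. B_x = -926/197  [E, F, B are collinear ∩ AB ⟂ EF]
4. B_y = -159/197  [E, F, B are collinear ∩ AB ⟂ EF]
   → B = (-926/197, -159/197)
5. C_x = -3211/197  [DB ∥ CF ∩ BF ∥ DC]
6. C_y = -826/197  [DB ∥ CF ∩ BF ∥ DC]
   → C = (-3211/197, -826/197)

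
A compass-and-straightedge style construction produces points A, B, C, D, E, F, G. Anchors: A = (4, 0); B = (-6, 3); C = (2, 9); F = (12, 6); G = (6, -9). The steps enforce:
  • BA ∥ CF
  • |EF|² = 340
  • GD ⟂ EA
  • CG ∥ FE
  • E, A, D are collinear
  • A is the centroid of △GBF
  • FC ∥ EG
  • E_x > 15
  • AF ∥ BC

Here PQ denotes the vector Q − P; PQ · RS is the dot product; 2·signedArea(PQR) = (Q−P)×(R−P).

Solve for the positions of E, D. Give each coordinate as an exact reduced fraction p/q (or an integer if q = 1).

D = (19/2, -11/2)
E = (16, -12)

1. E_x = 16  [FC ∥ EG ∩ CG ∥ FE]
2. E_y = -12  [FC ∥ EG ∩ CG ∥ FE]
   → E = (16, -12)
3. D_x = 19/2  [E, A, D are collinear ∩ GD ⟂ EA]
4. D_y = -11/2  [E, A, D are collinear ∩ GD ⟂ EA]
   → D = (19/2, -11/2)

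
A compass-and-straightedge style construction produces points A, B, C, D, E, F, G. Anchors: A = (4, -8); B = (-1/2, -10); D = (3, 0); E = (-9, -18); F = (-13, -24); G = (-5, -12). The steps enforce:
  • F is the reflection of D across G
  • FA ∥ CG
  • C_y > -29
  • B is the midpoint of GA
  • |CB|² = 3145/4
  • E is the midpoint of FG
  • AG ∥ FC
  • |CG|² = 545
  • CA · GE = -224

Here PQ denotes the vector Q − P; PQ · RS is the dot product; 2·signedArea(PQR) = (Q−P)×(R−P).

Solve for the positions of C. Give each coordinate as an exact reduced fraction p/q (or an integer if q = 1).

C = (-22, -28)

1. C_x = -22  [FA ∥ CG ∩ AG ∥ FC]
2. C_y = -28  [FA ∥ CG ∩ AG ∥ FC]
   → C = (-22, -28)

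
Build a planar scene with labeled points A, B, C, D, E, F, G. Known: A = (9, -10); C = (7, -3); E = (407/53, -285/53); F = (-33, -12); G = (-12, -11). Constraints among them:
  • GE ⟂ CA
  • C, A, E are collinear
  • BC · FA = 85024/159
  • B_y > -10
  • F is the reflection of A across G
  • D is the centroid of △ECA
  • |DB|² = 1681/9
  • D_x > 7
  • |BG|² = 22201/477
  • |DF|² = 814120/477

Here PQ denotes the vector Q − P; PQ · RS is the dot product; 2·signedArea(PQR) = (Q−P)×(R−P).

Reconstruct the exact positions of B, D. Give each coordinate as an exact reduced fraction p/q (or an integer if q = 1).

B = (-865/159, -1451/159)
D = (1255/159, -974/159)

1. B_x = -865/159  [line -42·x + -2·y + -39232/159 = 0 ∩ |BG|² = 22201/477]
2. B_y = -1451/159  [line -42·x + -2·y + -39232/159 = 0 ∩ |BG|² = 22201/477]
   → B = (-865/159, -1451/159)
3. D_x = 1255/159  [D is the centroid of △ECA]
4. D_y = -974/159  [D is the centroid of △ECA]
   → D = (1255/159, -974/159)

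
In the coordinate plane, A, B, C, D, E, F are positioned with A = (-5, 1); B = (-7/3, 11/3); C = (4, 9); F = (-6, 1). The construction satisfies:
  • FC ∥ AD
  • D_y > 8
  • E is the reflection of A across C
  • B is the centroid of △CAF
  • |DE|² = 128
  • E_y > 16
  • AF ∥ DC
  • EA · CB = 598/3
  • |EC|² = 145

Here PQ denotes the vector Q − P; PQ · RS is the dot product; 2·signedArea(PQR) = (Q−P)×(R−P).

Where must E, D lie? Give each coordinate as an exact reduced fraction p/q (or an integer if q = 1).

D = (5, 9)
E = (13, 17)

1. E_x = 13  [E is the reflection of A across C]
2. E_y = 17  [E is the reflection of A across C]
   → E = (13, 17)
3. D_x = 5  [AF ∥ DC ∩ FC ∥ AD]
4. D_y = 9  [AF ∥ DC ∩ FC ∥ AD]
   → D = (5, 9)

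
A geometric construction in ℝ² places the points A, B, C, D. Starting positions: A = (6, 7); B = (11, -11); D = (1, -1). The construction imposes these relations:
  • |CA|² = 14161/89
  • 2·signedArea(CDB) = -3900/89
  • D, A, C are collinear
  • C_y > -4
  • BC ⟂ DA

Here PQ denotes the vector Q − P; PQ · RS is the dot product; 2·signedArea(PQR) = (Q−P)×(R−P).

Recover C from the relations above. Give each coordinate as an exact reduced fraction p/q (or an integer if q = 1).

1. C_x = -61/89  [D, A, C are collinear ∩ BC ⟂ DA]
2. C_y = -329/89  [D, A, C are collinear ∩ BC ⟂ DA]
   → C = (-61/89, -329/89)

C = (-61/89, -329/89)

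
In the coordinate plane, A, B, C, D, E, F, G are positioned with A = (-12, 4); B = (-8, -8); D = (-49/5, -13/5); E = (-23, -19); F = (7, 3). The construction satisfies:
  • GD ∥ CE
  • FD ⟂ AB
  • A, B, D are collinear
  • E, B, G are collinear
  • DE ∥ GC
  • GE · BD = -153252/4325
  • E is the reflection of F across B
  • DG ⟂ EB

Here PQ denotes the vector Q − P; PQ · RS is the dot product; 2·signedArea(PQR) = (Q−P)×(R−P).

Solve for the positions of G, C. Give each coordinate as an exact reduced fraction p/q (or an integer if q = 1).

1. G_x = -1141/173  [E, B, G are collinear ∩ DG ⟂ EB]
2. G_y = -6029/865  [E, B, G are collinear ∩ DG ⟂ EB]
   → G = (-1141/173, -6029/865)
3. C_x = -17123/865  [GD ∥ CE ∩ DE ∥ GC]
4. C_y = -4043/173  [GD ∥ CE ∩ DE ∥ GC]
   → C = (-17123/865, -4043/173)

C = (-17123/865, -4043/173)
G = (-1141/173, -6029/865)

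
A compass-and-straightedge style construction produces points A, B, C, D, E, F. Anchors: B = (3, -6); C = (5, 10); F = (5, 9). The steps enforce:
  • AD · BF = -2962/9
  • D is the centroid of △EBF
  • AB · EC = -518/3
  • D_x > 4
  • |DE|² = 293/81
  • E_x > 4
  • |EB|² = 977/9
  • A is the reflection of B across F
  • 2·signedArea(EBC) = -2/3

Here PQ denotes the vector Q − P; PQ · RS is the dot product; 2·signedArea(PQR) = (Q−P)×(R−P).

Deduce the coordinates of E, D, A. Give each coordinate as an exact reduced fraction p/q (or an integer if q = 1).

A = (7, 24)
D = (37/9, 22/9)
E = (13/3, 13/3)

1. E_x = 13/3  [line -16·x + 2·y + 182/3 = 0 ∩ |EB|² = 977/9]
2. E_y = 13/3  [line -16·x + 2·y + 182/3 = 0 ∩ |EB|² = 977/9]
   → E = (13/3, 13/3)
3. D_x = 37/9  [D is the centroid of △EBF]
4. D_y = 22/9  [D is the centroid of △EBF]
   → D = (37/9, 22/9)
5. A_x = 7  [A is the reflection of B across F]
6. A_y = 24  [A is the reflection of B across F]
   → A = (7, 24)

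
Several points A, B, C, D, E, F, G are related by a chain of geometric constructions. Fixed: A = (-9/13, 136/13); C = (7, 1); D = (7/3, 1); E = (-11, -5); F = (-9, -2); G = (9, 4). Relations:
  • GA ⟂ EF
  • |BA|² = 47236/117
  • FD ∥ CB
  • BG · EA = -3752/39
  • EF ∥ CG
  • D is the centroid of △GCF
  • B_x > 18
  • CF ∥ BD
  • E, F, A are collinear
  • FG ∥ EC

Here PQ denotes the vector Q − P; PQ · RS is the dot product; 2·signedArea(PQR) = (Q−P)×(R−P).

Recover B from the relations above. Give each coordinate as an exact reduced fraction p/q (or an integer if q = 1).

1. B_x = 55/3  [CF ∥ BD ∩ FD ∥ CB]
2. B_y = 4  [CF ∥ BD ∩ FD ∥ CB]
   → B = (55/3, 4)

B = (55/3, 4)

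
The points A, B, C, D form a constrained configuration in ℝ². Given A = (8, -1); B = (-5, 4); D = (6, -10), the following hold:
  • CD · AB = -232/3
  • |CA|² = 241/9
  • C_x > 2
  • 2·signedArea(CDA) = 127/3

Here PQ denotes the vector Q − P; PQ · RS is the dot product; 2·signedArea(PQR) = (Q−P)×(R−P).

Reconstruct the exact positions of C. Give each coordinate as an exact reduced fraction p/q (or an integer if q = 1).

C = (3, -7/3)

1. C_x = 3  [CD · AB = -232/3 ∩ 2·signedArea(CDA) = 127/3]
2. C_y = -7/3  [CD · AB = -232/3 ∩ 2·signedArea(CDA) = 127/3]
   → C = (3, -7/3)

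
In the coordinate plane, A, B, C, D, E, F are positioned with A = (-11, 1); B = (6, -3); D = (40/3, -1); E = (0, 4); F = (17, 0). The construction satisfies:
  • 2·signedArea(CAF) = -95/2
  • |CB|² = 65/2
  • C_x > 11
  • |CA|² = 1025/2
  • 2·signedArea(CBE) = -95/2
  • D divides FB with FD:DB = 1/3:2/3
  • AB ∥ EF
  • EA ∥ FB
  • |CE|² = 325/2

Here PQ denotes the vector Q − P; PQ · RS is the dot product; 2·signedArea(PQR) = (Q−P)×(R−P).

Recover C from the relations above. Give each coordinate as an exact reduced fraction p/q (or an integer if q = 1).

1. C_x = 23/2  [2·signedArea(CBE) = -95/2 ∩ 2·signedArea(CAF) = -95/2]
2. C_y = -3/2  [2·signedArea(CBE) = -95/2 ∩ 2·signedArea(CAF) = -95/2]
   → C = (23/2, -3/2)

C = (23/2, -3/2)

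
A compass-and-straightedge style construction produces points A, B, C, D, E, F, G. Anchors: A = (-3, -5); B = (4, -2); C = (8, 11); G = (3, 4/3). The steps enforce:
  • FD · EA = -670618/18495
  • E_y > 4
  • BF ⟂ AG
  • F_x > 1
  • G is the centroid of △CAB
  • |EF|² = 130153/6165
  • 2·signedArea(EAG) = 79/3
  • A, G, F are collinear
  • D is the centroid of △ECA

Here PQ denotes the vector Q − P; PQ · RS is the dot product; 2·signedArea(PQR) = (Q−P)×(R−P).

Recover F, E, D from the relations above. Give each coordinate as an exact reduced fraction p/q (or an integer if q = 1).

1. F_x = 1239/685  [A, G, F are collinear ∩ BF ⟂ AG]
2. F_y = 52/685  [A, G, F are collinear ∩ BF ⟂ AG]
   → F = (1239/685, 52/685)
3. E_x = 2  [line -19/3·x + 6·y + -46/3 = 0 ∩ |EF|² = 130153/6165]
4. E_y = 14/3  [line -19/3·x + 6·y + -46/3 = 0 ∩ |EF|² = 130153/6165]
   → E = (2, 14/3)
5. D_x = 7/3  [D is the centroid of △ECA]
6. D_y = 32/9  [D is the centroid of △ECA]
   → D = (7/3, 32/9)

D = (7/3, 32/9)
E = (2, 14/3)
F = (1239/685, 52/685)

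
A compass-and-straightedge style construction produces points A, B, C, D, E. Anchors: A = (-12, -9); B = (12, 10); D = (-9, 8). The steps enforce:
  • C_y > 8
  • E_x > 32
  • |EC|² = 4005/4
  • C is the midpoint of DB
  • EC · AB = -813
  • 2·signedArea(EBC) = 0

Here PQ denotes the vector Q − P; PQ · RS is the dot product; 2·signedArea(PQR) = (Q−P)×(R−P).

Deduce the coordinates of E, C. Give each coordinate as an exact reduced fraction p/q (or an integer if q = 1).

1. C_x = 3/2  [C is the midpoint of DB]
2. C_y = 9  [C is the midpoint of DB]
   → C = (3/2, 9)
3. E_x = 33  [2·signedArea(EBC) = 0 ∩ EC · AB = -813]
4. E_y = 12  [2·signedArea(EBC) = 0 ∩ EC · AB = -813]
   → E = (33, 12)

C = (3/2, 9)
E = (33, 12)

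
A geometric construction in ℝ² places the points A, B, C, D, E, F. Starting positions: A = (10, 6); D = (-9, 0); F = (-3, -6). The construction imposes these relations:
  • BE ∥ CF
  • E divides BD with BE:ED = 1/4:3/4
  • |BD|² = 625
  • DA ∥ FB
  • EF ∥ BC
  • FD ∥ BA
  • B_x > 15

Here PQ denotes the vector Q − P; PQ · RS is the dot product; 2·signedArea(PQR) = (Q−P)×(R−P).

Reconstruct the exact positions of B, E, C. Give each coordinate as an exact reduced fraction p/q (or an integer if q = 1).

B = (16, 0)
C = (13/4, -6)
E = (39/4, 0)

1. B_x = 16  [FD ∥ BA ∩ DA ∥ FB]
2. B_y = 0  [FD ∥ BA ∩ DA ∥ FB]
   → B = (16, 0)
3. E_x = 39/4  [E divides BD with BE:ED = 1/4:3/4]
4. E_y = 0  [E divides BD with BE:ED = 1/4:3/4]
   → E = (39/4, 0)
5. C_x = 13/4  [BE ∥ CF ∩ EF ∥ BC]
6. C_y = -6  [BE ∥ CF ∩ EF ∥ BC]
   → C = (13/4, -6)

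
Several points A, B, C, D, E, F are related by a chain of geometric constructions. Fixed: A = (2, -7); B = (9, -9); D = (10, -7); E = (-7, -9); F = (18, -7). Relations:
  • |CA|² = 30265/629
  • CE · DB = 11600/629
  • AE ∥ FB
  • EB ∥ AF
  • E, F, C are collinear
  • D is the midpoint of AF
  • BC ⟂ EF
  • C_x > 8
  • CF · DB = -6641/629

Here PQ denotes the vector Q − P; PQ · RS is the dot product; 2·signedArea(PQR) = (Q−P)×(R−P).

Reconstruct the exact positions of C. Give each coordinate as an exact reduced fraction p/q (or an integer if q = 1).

C = (5597/629, -4861/629)

1. C_x = 5597/629  [E, F, C are collinear ∩ BC ⟂ EF]
2. C_y = -4861/629  [E, F, C are collinear ∩ BC ⟂ EF]
   → C = (5597/629, -4861/629)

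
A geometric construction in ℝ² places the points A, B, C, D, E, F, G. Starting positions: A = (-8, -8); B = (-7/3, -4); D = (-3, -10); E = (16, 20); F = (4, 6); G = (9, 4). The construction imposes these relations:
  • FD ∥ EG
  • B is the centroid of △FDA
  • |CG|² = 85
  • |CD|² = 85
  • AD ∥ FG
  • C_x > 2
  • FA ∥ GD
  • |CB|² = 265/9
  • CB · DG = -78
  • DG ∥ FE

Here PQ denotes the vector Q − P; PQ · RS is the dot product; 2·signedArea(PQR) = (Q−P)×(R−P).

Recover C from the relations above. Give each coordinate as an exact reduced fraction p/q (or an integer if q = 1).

1. C_x = 3  [line -12·x + -14·y + -6 = 0 ∩ |CD|² = 85]
2. C_y = -3  [line -12·x + -14·y + -6 = 0 ∩ |CD|² = 85]
   → C = (3, -3)

C = (3, -3)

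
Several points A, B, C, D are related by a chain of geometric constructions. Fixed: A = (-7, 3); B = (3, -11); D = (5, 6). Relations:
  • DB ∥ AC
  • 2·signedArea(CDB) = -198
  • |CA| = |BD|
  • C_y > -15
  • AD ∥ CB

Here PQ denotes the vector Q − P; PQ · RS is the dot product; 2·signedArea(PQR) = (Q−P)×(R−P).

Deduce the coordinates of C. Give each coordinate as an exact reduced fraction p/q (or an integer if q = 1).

1. C_x = -9  [AD ∥ CB ∩ DB ∥ AC]
2. C_y = -14  [AD ∥ CB ∩ DB ∥ AC]
   → C = (-9, -14)

C = (-9, -14)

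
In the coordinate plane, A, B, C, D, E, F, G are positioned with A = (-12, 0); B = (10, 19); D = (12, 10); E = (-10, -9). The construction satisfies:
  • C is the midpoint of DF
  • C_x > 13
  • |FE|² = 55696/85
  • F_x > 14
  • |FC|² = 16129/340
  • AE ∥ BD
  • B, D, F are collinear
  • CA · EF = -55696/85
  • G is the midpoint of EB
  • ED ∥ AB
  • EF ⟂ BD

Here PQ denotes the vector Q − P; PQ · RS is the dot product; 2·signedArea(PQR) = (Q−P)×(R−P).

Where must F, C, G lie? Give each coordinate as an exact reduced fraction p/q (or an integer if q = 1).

1. F_x = 1274/85  [B, D, F are collinear ∩ EF ⟂ BD]
2. F_y = -293/85  [B, D, F are collinear ∩ EF ⟂ BD]
   → F = (1274/85, -293/85)
3. C_x = 1147/85  [C is the midpoint of DF]
4. C_y = 557/170  [C is the midpoint of DF]
   → C = (1147/85, 557/170)
5. G_x = 0  [G is the midpoint of EB]
6. G_y = 5  [G is the midpoint of EB]
   → G = (0, 5)

C = (1147/85, 557/170)
F = (1274/85, -293/85)
G = (0, 5)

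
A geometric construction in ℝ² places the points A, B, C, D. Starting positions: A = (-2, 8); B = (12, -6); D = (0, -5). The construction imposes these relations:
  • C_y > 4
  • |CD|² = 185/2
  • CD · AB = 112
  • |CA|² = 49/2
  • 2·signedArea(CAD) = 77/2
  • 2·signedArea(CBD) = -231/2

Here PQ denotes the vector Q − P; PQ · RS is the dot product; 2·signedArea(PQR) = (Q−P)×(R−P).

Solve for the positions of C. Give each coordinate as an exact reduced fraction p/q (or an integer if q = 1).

1. C_x = 3/2  [2·signedArea(CBD) = -231/2 ∩ CD · AB = 112]
2. C_y = 9/2  [2·signedArea(CBD) = -231/2 ∩ CD · AB = 112]
   → C = (3/2, 9/2)

C = (3/2, 9/2)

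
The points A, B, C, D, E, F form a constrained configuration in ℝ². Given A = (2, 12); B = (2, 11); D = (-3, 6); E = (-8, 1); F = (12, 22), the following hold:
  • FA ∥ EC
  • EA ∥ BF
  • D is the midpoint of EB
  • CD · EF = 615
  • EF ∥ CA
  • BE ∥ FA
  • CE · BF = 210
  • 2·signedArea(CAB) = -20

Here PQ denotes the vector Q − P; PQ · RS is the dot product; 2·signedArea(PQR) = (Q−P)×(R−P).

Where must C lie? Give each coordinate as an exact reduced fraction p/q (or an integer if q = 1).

1. C_x = -18  [EF ∥ CA ∩ FA ∥ EC]
2. C_y = -9  [EF ∥ CA ∩ FA ∥ EC]
   → C = (-18, -9)

C = (-18, -9)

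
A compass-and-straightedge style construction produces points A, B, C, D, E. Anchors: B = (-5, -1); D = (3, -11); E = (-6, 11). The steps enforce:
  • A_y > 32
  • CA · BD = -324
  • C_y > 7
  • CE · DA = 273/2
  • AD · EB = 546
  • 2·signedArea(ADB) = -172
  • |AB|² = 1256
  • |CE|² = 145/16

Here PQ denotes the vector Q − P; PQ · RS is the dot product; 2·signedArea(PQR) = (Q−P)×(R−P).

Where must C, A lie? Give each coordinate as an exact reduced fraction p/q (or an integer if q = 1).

A = (-15, 33)
C = (-23/4, 8)

1. A_x = -15  [AD · EB = 546 ∩ 2·signedArea(ADB) = -172]
2. A_y = 33  [AD · EB = 546 ∩ 2·signedArea(ADB) = -172]
   → A = (-15, 33)
3. C_x = -23/4  [CE · DA = 273/2 ∩ CA · BD = -324]
4. C_y = 8  [CE · DA = 273/2 ∩ CA · BD = -324]
   → C = (-23/4, 8)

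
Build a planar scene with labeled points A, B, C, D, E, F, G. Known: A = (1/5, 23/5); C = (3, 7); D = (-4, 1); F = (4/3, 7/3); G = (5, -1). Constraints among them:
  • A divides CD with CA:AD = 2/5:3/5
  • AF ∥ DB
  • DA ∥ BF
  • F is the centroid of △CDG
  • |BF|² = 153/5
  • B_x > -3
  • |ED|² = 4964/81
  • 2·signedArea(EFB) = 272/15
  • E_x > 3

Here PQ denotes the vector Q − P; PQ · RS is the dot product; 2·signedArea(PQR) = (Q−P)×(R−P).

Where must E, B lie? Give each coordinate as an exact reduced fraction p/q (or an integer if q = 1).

1. B_x = -43/15  [DA ∥ BF ∩ AF ∥ DB]
2. B_y = -19/15  [DA ∥ BF ∩ AF ∥ DB]
   → B = (-43/15, -19/15)
3. E_x = 34/9  [line 18/5·x + -21/5·y + -197/15 = 0 ∩ |ED|² = 4964/81]
4. E_y = 1/9  [line 18/5·x + -21/5·y + -197/15 = 0 ∩ |ED|² = 4964/81]
   → E = (34/9, 1/9)

B = (-43/15, -19/15)
E = (34/9, 1/9)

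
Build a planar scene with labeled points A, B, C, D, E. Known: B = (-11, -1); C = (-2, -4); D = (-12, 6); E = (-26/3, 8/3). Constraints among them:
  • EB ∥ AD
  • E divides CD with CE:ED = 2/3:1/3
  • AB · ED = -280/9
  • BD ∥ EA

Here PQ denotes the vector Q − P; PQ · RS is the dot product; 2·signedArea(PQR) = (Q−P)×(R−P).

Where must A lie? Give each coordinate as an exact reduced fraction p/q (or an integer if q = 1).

1. A_x = -29/3  [EB ∥ AD ∩ BD ∥ EA]
2. A_y = 29/3  [EB ∥ AD ∩ BD ∥ EA]
   → A = (-29/3, 29/3)

A = (-29/3, 29/3)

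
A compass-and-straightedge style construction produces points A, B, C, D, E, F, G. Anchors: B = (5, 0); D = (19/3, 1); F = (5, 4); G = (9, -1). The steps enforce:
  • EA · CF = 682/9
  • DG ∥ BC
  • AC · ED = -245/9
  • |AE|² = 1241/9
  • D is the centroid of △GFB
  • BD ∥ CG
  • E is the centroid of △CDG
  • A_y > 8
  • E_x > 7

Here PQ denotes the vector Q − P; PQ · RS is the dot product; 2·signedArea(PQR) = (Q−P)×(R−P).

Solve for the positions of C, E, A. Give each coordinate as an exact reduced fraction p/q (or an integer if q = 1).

A = (1, 9)
C = (23/3, -2)
E = (23/3, -2/3)

1. C_x = 23/3  [BD ∥ CG ∩ DG ∥ BC]
2. C_y = -2  [BD ∥ CG ∩ DG ∥ BC]
   → C = (23/3, -2)
3. E_x = 23/3  [E is the centroid of △CDG]
4. E_y = -2/3  [E is the centroid of △CDG]
   → E = (23/3, -2/3)
5. A_x = 1  [AC · ED = -245/9 ∩ EA · CF = 682/9]
6. A_y = 9  [AC · ED = -245/9 ∩ EA · CF = 682/9]
   → A = (1, 9)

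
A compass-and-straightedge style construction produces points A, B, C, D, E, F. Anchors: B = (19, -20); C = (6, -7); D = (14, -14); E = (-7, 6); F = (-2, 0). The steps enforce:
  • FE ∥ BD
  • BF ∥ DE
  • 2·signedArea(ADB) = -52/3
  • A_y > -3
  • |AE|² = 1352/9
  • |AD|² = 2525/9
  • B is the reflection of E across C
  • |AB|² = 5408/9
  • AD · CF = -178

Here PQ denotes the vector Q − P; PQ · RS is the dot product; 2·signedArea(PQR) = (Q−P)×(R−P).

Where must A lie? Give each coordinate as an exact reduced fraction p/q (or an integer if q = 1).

A = (5/3, -8/3)

1. A_x = 5/3  [AD · CF = -178 ∩ 2·signedArea(ADB) = -52/3]
2. A_y = -8/3  [AD · CF = -178 ∩ 2·signedArea(ADB) = -52/3]
   → A = (5/3, -8/3)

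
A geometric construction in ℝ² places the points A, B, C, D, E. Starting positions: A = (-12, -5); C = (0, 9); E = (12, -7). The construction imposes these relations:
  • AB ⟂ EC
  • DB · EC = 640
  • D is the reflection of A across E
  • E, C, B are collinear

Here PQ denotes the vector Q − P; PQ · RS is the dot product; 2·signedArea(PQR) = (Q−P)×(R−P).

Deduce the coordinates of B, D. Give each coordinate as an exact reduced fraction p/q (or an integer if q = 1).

B = (12/5, 29/5)
D = (36, -9)

1. B_x = 12/5  [E, C, B are collinear ∩ AB ⟂ EC]
2. B_y = 29/5  [E, C, B are collinear ∩ AB ⟂ EC]
   → B = (12/5, 29/5)
3. D_x = 36  [D is the reflection of A across E]
4. D_y = -9  [D is the reflection of A across E]
   → D = (36, -9)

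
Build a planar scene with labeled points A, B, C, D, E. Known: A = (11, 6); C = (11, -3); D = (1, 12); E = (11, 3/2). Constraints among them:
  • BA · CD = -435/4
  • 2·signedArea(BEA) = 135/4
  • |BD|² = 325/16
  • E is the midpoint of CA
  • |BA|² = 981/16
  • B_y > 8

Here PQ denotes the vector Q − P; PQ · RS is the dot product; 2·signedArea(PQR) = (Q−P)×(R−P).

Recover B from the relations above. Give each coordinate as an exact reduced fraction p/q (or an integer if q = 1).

1. B_x = 7/2  [2·signedArea(BEA) = 135/4 ∩ BA · CD = -435/4]
2. B_y = 33/4  [2·signedArea(BEA) = 135/4 ∩ BA · CD = -435/4]
   → B = (7/2, 33/4)

B = (7/2, 33/4)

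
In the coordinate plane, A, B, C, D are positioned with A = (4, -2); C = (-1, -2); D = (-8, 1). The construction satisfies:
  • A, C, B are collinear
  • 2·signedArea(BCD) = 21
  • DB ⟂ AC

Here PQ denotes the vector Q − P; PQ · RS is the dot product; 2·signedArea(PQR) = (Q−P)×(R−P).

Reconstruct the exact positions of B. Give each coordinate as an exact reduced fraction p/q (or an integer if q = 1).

B = (-8, -2)

1. B_x = -8  [A, C, B are collinear ∩ DB ⟂ AC]
2. B_y = -2  [A, C, B are collinear ∩ DB ⟂ AC]
   → B = (-8, -2)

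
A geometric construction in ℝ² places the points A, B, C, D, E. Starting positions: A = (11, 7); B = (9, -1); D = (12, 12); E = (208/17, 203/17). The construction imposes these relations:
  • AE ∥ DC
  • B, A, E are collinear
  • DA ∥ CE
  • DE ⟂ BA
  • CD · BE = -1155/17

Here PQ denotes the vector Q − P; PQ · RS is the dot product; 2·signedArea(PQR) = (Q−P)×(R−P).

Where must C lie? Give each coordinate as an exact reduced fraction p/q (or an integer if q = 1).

1. C_x = 225/17  [DA ∥ CE ∩ AE ∥ DC]
2. C_y = 288/17  [DA ∥ CE ∩ AE ∥ DC]
   → C = (225/17, 288/17)

C = (225/17, 288/17)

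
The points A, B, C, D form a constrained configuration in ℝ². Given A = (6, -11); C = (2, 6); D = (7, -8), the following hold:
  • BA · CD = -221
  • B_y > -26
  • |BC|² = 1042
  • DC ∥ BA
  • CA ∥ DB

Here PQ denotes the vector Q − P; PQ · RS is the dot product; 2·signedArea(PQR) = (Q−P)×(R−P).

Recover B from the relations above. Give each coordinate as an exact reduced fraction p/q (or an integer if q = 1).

B = (11, -25)

1. B_x = 11  [DC ∥ BA ∩ CA ∥ DB]
2. B_y = -25  [DC ∥ BA ∩ CA ∥ DB]
   → B = (11, -25)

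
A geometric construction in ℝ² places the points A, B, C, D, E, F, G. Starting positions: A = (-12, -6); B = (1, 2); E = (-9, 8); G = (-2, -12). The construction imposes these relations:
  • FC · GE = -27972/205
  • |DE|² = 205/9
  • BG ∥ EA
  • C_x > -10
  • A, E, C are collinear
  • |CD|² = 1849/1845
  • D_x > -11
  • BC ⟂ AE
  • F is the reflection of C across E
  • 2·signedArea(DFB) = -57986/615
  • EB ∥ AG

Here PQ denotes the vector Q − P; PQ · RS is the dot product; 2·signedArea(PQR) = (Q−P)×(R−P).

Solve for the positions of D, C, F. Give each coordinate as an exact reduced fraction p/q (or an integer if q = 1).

C = (-2007/205, 884/205)
D = (-10, 10/3)
F = (-1683/205, 2396/205)

1. C_x = -2007/205  [A, E, C are collinear ∩ BC ⟂ AE]
2. C_y = 884/205  [A, E, C are collinear ∩ BC ⟂ AE]
   → C = (-2007/205, 884/205)
3. F_x = -1683/205  [F is the reflection of C across E]
4. F_y = 2396/205  [F is the reflection of C across E]
   → F = (-1683/205, 2396/205)
5. D_x = -10  [line 1986/205·x + 1888/205·y + 8140/123 = 0 ∩ |DE|² = 205/9]
6. D_y = 10/3  [line 1986/205·x + 1888/205·y + 8140/123 = 0 ∩ |DE|² = 205/9]
   → D = (-10, 10/3)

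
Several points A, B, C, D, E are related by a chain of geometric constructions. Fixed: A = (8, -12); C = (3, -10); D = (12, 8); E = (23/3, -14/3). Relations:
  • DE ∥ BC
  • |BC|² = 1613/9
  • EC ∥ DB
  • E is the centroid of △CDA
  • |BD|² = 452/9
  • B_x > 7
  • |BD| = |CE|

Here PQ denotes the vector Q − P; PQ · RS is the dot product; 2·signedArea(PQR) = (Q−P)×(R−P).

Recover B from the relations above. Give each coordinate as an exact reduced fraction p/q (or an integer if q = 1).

B = (22/3, 8/3)

1. B_x = 22/3  [DE ∥ BC ∩ EC ∥ DB]
2. B_y = 8/3  [DE ∥ BC ∩ EC ∥ DB]
   → B = (22/3, 8/3)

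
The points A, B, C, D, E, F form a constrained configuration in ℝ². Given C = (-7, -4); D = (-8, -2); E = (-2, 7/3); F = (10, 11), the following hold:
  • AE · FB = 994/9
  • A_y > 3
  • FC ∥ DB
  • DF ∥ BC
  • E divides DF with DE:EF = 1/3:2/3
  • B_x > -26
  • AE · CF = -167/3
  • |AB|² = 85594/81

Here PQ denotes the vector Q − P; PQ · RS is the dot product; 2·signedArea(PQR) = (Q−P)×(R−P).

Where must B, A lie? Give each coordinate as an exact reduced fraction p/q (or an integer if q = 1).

A = (0, 34/9)
B = (-25, -17)

1. B_x = -25  [DF ∥ BC ∩ FC ∥ DB]
2. B_y = -17  [DF ∥ BC ∩ FC ∥ DB]
   → B = (-25, -17)
3. A_x = 0  [AE · FB = 994/9 ∩ AE · CF = -167/3]
4. A_y = 34/9  [AE · FB = 994/9 ∩ AE · CF = -167/3]
   → A = (0, 34/9)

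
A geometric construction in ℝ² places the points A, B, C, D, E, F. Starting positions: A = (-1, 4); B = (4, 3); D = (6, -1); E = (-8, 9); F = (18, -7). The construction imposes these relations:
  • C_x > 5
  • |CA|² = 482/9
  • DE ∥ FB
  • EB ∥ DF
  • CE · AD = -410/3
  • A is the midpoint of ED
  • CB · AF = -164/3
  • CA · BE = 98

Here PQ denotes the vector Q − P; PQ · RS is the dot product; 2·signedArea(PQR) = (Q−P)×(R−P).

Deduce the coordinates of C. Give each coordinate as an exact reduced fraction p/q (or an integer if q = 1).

C = (16/3, 1/3)

1. C_x = 16/3  [CE · AD = -410/3 ∩ CA · BE = 98]
2. C_y = 1/3  [CE · AD = -410/3 ∩ CA · BE = 98]
   → C = (16/3, 1/3)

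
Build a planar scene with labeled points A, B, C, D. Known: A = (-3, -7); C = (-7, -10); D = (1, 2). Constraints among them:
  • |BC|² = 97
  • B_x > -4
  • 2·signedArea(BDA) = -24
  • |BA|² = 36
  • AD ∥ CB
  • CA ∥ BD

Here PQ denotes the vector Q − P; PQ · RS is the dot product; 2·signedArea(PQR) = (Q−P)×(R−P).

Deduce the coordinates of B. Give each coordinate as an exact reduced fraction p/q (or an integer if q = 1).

B = (-3, -1)

1. B_x = -3  [CA ∥ BD ∩ AD ∥ CB]
2. B_y = -1  [CA ∥ BD ∩ AD ∥ CB]
   → B = (-3, -1)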